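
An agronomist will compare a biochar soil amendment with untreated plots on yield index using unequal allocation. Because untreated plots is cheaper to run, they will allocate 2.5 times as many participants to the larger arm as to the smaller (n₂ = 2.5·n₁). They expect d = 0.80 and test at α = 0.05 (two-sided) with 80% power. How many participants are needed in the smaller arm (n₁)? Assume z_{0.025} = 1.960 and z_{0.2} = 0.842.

With allocation ratio k = n₂/n₁ = 2.5, Var(x̄₁−x̄₂) = σ²(1/n₁ + 1/(k·n₁)) = σ²·(k+1)/(k·n₁).
So n₁ = (1 + 1/k)·((z_{α/2} + z_β)/d)² = 1.400 × (2.802/0.80)².
n₁ = 1.400 × 12.27 = 17.2.
Round up: n₁ = 18, giving n₂ = 2.5 × 18 = 45.

n₁ = 18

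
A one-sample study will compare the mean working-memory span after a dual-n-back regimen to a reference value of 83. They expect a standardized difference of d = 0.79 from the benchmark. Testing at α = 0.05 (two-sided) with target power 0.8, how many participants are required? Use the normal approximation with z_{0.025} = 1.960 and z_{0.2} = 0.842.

For a one-sample test: n = ((z_{α/2} + z_β) / d)².
z_{α/2} + z_β = 1.960 + 0.842 = 2.802.
n = (2.802 / 0.79)² = 3.547² = 12.58.
Round up.

n = 13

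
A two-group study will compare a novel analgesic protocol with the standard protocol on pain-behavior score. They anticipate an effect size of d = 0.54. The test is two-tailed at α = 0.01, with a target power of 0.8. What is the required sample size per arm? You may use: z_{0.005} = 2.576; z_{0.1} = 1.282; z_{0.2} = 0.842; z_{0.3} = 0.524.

For two independent groups with equal n: n = 2·((z_{α/2} + z_β) / d)².
z_{α/2} + z_β = 2.576 + 0.842 = 3.418.
n = 2 × (3.418 / 0.54)² = 2 × 6.330² = 2 × 40.06 = 80.1.
Round up to the next whole participant.

n = 81 per group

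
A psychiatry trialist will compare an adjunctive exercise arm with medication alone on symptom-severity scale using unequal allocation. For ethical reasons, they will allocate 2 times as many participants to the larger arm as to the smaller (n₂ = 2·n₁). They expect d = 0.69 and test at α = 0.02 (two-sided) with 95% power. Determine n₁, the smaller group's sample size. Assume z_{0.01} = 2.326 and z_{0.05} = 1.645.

With allocation ratio k = n₂/n₁ = 2, Var(x̄₁−x̄₂) = σ²(1/n₁ + 1/(k·n₁)) = σ²·(k+1)/(k·n₁).
So n₁ = (1 + 1/k)·((z_{α/2} + z_β)/d)² = 1.500 × (3.971/0.69)².
n₁ = 1.500 × 33.12 = 49.7.
Round up: n₁ = 50, giving n₂ = 2 × 50 = 100.

n₁ = 50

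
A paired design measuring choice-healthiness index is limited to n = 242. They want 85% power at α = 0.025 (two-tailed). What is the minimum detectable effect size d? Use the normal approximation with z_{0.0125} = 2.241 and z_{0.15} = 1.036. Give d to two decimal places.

d_min ≈ 0.21

For a single sample (or paired design) of n = 242: d_min = (z_{α/2} + z_β)/√n.
z-sum = 2.241 + 1.036 = 3.277.
d_min = 3.277 / √242 = 3.277 / 15.556 = 0.211.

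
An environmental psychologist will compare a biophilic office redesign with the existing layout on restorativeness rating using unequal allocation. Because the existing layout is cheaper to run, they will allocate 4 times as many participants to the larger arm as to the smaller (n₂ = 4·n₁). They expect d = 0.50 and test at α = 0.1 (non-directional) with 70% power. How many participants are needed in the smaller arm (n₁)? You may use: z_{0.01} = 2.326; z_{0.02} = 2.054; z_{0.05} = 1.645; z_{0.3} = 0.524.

n₁ = 24

With allocation ratio k = n₂/n₁ = 4, Var(x̄₁−x̄₂) = σ²(1/n₁ + 1/(k·n₁)) = σ²·(k+1)/(k·n₁).
So n₁ = (1 + 1/k)·((z_{α/2} + z_β)/d)² = 1.250 × (2.169/0.50)².
n₁ = 1.250 × 18.82 = 23.5.
Round up: n₁ = 24, giving n₂ = 4 × 24 = 96.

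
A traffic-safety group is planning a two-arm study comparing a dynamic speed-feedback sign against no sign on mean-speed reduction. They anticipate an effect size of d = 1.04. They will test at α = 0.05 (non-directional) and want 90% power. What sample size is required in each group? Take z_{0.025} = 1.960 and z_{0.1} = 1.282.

For two independent groups with equal n: n = 2·((z_{α/2} + z_β) / d)².
z_{α/2} + z_β = 1.960 + 1.282 = 3.242.
n = 2 × (3.242 / 1.04)² = 2 × 3.117² = 2 × 9.72 = 19.4.
Round up to the next whole participant.

n = 20 per group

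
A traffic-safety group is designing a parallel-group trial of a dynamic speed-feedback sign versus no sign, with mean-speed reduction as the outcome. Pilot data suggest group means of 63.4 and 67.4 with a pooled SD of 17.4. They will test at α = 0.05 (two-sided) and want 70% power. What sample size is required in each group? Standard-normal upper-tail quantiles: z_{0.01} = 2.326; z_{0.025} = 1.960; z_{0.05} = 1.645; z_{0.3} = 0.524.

Cohen's d = |M₁ − M₂| / SD_pooled = |63.4 − 67.4| / 17.4 = 4.0 / 17.4 = 0.230.
For two independent groups with equal n: n = 2·((z_{α/2} + z_β) / d)².
z_{α/2} + z_β = 1.960 + 0.524 = 2.484.
n = 2 × (2.484 / 0.230)² = 2 × 10.800² = 2 × 116.64 = 233.3.
Round up to the next whole participant.

n = 234 per group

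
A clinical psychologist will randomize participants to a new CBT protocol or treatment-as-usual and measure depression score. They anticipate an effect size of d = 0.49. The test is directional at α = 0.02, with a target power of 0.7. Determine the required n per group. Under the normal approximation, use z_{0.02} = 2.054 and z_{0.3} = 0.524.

For two independent groups with equal n: n = 2·((z_{α} + z_β) / d)².
z_{α} + z_β = 2.054 + 0.524 = 2.578.
n = 2 × (2.578 / 0.49)² = 2 × 5.261² = 2 × 27.68 = 55.4.
Round up to the next whole participant.

n = 56 per group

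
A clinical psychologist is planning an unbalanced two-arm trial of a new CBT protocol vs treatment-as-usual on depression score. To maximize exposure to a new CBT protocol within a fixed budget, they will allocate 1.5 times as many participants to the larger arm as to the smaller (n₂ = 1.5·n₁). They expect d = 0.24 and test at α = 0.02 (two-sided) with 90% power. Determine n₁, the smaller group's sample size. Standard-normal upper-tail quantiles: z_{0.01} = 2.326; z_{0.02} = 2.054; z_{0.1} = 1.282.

With allocation ratio k = n₂/n₁ = 1.5, Var(x̄₁−x̄₂) = σ²(1/n₁ + 1/(k·n₁)) = σ²·(k+1)/(k·n₁).
So n₁ = (1 + 1/k)·((z_{α/2} + z_β)/d)² = 1.667 × (3.608/0.24)².
n₁ = 1.667 × 226.00 = 376.7.
Round up: n₁ = 377, giving n₂ = ⌈1.5 × 377⌉ = ⌈565.5⌉ = 566.

n₁ = 377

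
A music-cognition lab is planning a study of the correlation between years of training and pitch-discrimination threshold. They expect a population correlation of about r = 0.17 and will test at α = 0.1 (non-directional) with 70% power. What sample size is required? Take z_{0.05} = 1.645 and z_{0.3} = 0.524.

Fisher's z: C = ½·ln((1+r)/(1−r)) = ½·ln(1.4096) = 0.1717.
n = ((z_{α/2} + z_β)/C)² + 3.
(1.645 + 0.524) / 0.1717 = 2.169 / 0.1717 = 12.632.
n = 12.632² + 3 = 159.58 + 3 = 162.6.
Round up.

n = 163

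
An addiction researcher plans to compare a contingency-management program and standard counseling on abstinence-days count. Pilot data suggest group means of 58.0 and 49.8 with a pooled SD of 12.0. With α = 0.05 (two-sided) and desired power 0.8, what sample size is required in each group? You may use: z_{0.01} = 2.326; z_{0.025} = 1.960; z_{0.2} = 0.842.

n = 34 per group

Cohen's d = |M₁ − M₂| / SD_pooled = |58.0 − 49.8| / 12.0 = 8.2 / 12.0 = 0.683.
For two independent groups with equal n: n = 2·((z_{α/2} + z_β) / d)².
z_{α/2} + z_β = 1.960 + 0.842 = 2.802.
n = 2 × (2.802 / 0.683)² = 2 × 4.102² = 2 × 16.83 = 33.7.
Round up to the next whole participant.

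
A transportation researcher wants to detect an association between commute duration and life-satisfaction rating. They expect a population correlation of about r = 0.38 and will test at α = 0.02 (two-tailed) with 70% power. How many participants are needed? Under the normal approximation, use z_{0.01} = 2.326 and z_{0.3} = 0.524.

n = 54

Fisher's z: C = ½·ln((1+r)/(1−r)) = ½·ln(2.2258) = 0.4001.
n = ((z_{α/2} + z_β)/C)² + 3.
(2.326 + 0.524) / 0.4001 = 2.850 / 0.4001 = 7.123.
n = 7.123² + 3 = 50.74 + 3 = 53.7.
Round up.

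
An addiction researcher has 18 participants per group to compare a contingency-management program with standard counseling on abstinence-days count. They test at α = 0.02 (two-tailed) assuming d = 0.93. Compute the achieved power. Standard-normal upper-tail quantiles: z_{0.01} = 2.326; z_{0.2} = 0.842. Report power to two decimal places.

For two equal groups, power = Φ(d·√(n/2) − z_{α/2}).
d·√(n/2) = 0.93 × √(18/2) = 0.93 × 3.000 = 2.790.
z_β = 2.790 − 2.326 = 0.464.
Power = Φ(0.464) = 0.679.

power ≈ 0.68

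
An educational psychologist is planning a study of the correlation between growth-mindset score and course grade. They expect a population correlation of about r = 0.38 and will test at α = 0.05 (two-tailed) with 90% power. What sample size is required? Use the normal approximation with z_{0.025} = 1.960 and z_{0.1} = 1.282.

Fisher's z: C = ½·ln((1+r)/(1−r)) = ½·ln(2.2258) = 0.4001.
n = ((z_{α/2} + z_β)/C)² + 3.
(1.960 + 1.282) / 0.4001 = 3.242 / 0.4001 = 8.103.
n = 8.103² + 3 = 65.66 + 3 = 68.7.
Round up.

n = 69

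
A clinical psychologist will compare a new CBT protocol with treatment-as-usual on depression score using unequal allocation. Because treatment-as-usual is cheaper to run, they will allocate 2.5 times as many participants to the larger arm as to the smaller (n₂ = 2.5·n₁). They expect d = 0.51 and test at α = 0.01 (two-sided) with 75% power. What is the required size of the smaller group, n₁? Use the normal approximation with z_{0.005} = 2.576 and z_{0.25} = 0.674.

With allocation ratio k = n₂/n₁ = 2.5, Var(x̄₁−x̄₂) = σ²(1/n₁ + 1/(k·n₁)) = σ²·(k+1)/(k·n₁).
So n₁ = (1 + 1/k)·((z_{α/2} + z_β)/d)² = 1.400 × (3.250/0.51)².
n₁ = 1.400 × 40.61 = 56.9.
Round up: n₁ = 57, giving n₂ = ⌈2.5 × 57⌉ = ⌈142.5⌉ = 143.

n₁ = 57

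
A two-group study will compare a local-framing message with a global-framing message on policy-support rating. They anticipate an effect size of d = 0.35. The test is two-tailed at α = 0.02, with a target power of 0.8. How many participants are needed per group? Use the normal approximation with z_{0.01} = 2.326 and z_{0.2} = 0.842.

For two independent groups with equal n: n = 2·((z_{α/2} + z_β) / d)².
z_{α/2} + z_β = 2.326 + 0.842 = 3.168.
n = 2 × (3.168 / 0.35)² = 2 × 9.051² = 2 × 81.93 = 163.9.
Round up to the next whole participant.

n = 164 per group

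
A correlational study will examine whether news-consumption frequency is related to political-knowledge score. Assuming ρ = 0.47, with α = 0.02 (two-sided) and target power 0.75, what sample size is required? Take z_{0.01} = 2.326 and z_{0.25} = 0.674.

n = 38

Fisher's z: C = ½·ln((1+r)/(1−r)) = ½·ln(2.7736) = 0.5101.
n = ((z_{α/2} + z_β)/C)² + 3.
(2.326 + 0.674) / 0.5101 = 3.000 / 0.5101 = 5.881.
n = 5.881² + 3 = 34.59 + 3 = 37.6.
Round up.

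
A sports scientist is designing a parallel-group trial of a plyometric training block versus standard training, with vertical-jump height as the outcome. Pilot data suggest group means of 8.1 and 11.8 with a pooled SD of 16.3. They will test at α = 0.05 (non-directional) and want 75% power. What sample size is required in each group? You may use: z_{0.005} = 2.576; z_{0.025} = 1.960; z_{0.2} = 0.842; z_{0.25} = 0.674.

Cohen's d = |M₁ − M₂| / SD_pooled = |8.1 − 11.8| / 16.3 = 3.7 / 16.3 = 0.227.
For two independent groups with equal n: n = 2·((z_{α/2} + z_β) / d)².
z_{α/2} + z_β = 1.960 + 0.674 = 2.634.
n = 2 × (2.634 / 0.227)² = 2 × 11.604² = 2 × 134.64 = 269.3.
Round up to the next whole participant.

n = 270 per group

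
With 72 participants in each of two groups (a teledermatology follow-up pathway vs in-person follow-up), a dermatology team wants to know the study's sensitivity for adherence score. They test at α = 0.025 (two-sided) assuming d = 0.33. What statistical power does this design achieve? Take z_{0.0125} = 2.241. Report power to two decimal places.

power ≈ 0.40

For two equal groups, power = Φ(d·√(n/2) − z_{α/2}).
d·√(n/2) = 0.33 × √(72/2) = 0.33 × 6.000 = 1.980.
z_β = 1.980 − 2.241 = -0.261.
Power = Φ(-0.261) = 0.397.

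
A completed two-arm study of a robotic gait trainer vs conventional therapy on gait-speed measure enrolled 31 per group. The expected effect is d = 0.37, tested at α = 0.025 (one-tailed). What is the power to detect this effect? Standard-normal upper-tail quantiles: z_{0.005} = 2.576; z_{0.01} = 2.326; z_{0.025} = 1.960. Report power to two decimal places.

power ≈ 0.31

For two equal groups, power = Φ(d·√(n/2) − z_{α}).
d·√(n/2) = 0.37 × √(31/2) = 0.37 × 3.937 = 1.457.
z_β = 1.457 − 1.960 = -0.503.
Power = Φ(-0.503) = 0.307.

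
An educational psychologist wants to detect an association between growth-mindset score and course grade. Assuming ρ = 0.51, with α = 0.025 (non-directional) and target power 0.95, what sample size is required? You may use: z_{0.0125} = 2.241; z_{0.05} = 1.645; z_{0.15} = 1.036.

Fisher's z: C = ½·ln((1+r)/(1−r)) = ½·ln(3.0816) = 0.5627.
n = ((z_{α/2} + z_β)/C)² + 3.
(2.241 + 1.645) / 0.5627 = 3.886 / 0.5627 = 6.906.
n = 6.906² + 3 = 47.69 + 3 = 50.7.
Round up.

n = 51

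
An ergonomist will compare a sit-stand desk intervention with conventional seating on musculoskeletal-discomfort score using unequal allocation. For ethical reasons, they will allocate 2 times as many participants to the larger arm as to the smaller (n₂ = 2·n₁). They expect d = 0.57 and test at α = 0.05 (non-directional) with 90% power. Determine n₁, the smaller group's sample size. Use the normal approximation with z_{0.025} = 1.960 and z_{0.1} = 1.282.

n₁ = 49

With allocation ratio k = n₂/n₁ = 2, Var(x̄₁−x̄₂) = σ²(1/n₁ + 1/(k·n₁)) = σ²·(k+1)/(k·n₁).
So n₁ = (1 + 1/k)·((z_{α/2} + z_β)/d)² = 1.500 × (3.242/0.57)².
n₁ = 1.500 × 32.35 = 48.5.
Round up: n₁ = 49, giving n₂ = 2 × 49 = 98.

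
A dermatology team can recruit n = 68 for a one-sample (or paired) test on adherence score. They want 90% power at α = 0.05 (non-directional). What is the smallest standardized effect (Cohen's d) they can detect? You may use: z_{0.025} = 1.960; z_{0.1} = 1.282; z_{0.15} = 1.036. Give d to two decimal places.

d_min ≈ 0.39

For a single sample (or paired design) of n = 68: d_min = (z_{α/2} + z_β)/√n.
z-sum = 1.960 + 1.282 = 3.242.
d_min = 3.242 / √68 = 3.242 / 8.246 = 0.393.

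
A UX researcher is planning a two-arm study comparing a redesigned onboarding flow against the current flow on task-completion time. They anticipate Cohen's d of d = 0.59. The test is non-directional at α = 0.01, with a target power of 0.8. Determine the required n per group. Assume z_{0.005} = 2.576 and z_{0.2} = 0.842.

n = 68 per group

For two independent groups with equal n: n = 2·((z_{α/2} + z_β) / d)².
z_{α/2} + z_β = 2.576 + 0.842 = 3.418.
n = 2 × (3.418 / 0.59)² = 2 × 5.793² = 2 × 33.56 = 67.1.
Round up to the next whole participant.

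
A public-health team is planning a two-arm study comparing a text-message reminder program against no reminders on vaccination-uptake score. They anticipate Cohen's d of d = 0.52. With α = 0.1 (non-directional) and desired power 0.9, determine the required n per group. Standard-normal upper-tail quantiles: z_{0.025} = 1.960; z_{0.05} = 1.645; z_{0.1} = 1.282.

For two independent groups with equal n: n = 2·((z_{α/2} + z_β) / d)².
z_{α/2} + z_β = 1.645 + 1.282 = 2.927.
n = 2 × (2.927 / 0.52)² = 2 × 5.629² = 2 × 31.68 = 63.4.
Round up to the next whole participant.

n = 64 per group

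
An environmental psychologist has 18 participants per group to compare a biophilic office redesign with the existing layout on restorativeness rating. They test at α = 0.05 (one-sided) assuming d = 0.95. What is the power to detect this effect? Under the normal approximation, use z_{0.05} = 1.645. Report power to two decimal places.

power ≈ 0.89

For two equal groups, power = Φ(d·√(n/2) − z_{α}).
d·√(n/2) = 0.95 × √(18/2) = 0.95 × 3.000 = 2.850.
z_β = 2.850 − 1.645 = 1.205.
Power = Φ(1.205) = 0.886.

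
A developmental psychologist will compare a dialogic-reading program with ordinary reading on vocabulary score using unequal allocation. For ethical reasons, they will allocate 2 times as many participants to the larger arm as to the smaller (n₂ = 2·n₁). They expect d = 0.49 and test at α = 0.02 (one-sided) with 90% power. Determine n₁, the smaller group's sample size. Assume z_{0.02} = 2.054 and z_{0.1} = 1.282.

n₁ = 70

With allocation ratio k = n₂/n₁ = 2, Var(x̄₁−x̄₂) = σ²(1/n₁ + 1/(k·n₁)) = σ²·(k+1)/(k·n₁).
So n₁ = (1 + 1/k)·((z_{α} + z_β)/d)² = 1.500 × (3.336/0.49)².
n₁ = 1.500 × 46.35 = 69.5.
Round up: n₁ = 70, giving n₂ = 2 × 70 = 140.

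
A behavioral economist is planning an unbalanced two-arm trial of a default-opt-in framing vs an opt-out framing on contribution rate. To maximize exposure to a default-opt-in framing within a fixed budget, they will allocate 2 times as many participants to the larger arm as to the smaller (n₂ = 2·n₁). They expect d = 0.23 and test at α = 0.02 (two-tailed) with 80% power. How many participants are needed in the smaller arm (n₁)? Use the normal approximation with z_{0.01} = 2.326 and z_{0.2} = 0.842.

With allocation ratio k = n₂/n₁ = 2, Var(x̄₁−x̄₂) = σ²(1/n₁ + 1/(k·n₁)) = σ²·(k+1)/(k·n₁).
So n₁ = (1 + 1/k)·((z_{α/2} + z_β)/d)² = 1.500 × (3.168/0.23)².
n₁ = 1.500 × 189.72 = 284.6.
Round up: n₁ = 285, giving n₂ = 2 × 285 = 570.

n₁ = 285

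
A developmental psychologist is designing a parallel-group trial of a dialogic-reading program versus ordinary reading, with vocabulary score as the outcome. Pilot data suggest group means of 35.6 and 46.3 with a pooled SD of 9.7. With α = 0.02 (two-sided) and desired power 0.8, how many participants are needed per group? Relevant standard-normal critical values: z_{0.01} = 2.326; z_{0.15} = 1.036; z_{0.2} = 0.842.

n = 17 per group

Cohen's d = |M₁ − M₂| / SD_pooled = |35.6 − 46.3| / 9.7 = 10.7 / 9.7 = 1.103.
For two independent groups with equal n: n = 2·((z_{α/2} + z_β) / d)².
z_{α/2} + z_β = 2.326 + 0.842 = 3.168.
n = 2 × (3.168 / 1.103)² = 2 × 2.872² = 2 × 8.25 = 16.5.
Round up to the next whole participant.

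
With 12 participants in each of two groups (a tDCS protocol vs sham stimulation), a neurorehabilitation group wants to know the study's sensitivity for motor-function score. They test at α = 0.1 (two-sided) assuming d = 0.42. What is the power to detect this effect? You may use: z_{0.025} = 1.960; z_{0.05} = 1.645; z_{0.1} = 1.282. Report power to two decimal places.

For two equal groups, power = Φ(d·√(n/2) − z_{α/2}).
d·√(n/2) = 0.42 × √(12/2) = 0.42 × 2.449 = 1.029.
z_β = 1.029 − 1.645 = -0.616.
Power = Φ(-0.616) = 0.269.

power ≈ 0.27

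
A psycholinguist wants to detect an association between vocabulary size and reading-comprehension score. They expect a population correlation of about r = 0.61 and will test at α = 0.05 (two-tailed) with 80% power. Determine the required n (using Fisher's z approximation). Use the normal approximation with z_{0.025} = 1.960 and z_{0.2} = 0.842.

n = 19

Fisher's z: C = ½·ln((1+r)/(1−r)) = ½·ln(4.1282) = 0.7089.
n = ((z_{α/2} + z_β)/C)² + 3.
(1.960 + 0.842) / 0.7089 = 2.802 / 0.7089 = 3.953.
n = 3.953² + 3 = 15.62 + 3 = 18.6.
Round up.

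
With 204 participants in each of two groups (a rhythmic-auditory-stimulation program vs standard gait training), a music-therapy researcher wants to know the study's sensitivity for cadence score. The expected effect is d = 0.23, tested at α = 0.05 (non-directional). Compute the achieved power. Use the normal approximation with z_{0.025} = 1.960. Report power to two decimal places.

power ≈ 0.64

For two equal groups, power = Φ(d·√(n/2) − z_{α/2}).
d·√(n/2) = 0.23 × √(204/2) = 0.23 × 10.100 = 2.323.
z_β = 2.323 − 1.960 = 0.363.
Power = Φ(0.363) = 0.642.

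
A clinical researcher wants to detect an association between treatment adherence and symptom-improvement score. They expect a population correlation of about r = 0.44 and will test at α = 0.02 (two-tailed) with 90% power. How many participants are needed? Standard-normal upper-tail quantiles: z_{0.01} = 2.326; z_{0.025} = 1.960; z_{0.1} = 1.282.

n = 62

Fisher's z: C = ½·ln((1+r)/(1−r)) = ½·ln(2.5714) = 0.4722.
n = ((z_{α/2} + z_β)/C)² + 3.
(2.326 + 1.282) / 0.4722 = 3.608 / 0.4722 = 7.641.
n = 7.641² + 3 = 58.38 + 3 = 61.4.
Round up.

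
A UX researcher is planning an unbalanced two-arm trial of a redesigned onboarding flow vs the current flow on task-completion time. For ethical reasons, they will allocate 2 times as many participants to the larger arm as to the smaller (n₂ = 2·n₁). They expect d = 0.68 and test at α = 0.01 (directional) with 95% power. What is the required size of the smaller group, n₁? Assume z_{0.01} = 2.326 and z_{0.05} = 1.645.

n₁ = 52

With allocation ratio k = n₂/n₁ = 2, Var(x̄₁−x̄₂) = σ²(1/n₁ + 1/(k·n₁)) = σ²·(k+1)/(k·n₁).
So n₁ = (1 + 1/k)·((z_{α} + z_β)/d)² = 1.500 × (3.971/0.68)².
n₁ = 1.500 × 34.10 = 51.2.
Round up: n₁ = 52, giving n₂ = 2 × 52 = 104.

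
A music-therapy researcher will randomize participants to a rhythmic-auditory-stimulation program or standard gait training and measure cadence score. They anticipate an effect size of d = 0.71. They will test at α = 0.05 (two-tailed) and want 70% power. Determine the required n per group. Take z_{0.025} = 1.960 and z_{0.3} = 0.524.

For two independent groups with equal n: n = 2·((z_{α/2} + z_β) / d)².
z_{α/2} + z_β = 1.960 + 0.524 = 2.484.
n = 2 × (2.484 / 0.71)² = 2 × 3.499² = 2 × 12.24 = 24.5.
Round up to the next whole participant.

n = 25 per group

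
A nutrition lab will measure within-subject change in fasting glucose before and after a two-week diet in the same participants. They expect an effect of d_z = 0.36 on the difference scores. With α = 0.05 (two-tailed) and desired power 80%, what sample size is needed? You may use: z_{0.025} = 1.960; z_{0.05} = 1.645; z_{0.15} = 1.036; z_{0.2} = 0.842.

For a paired (one-sample on differences) test: n = ((z_{α/2} + z_β) / d)².
z_{α/2} + z_β = 1.960 + 0.842 = 2.802.
n = (2.802 / 0.36)² = 7.783² = 60.58.
Round up.

n = 61 pairs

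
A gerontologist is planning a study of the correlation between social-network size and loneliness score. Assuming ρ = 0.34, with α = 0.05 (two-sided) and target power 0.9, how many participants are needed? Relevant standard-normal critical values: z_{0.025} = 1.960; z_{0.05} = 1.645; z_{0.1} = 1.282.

n = 87

Fisher's z: C = ½·ln((1+r)/(1−r)) = ½·ln(2.0303) = 0.3541.
n = ((z_{α/2} + z_β)/C)² + 3.
(1.960 + 1.282) / 0.3541 = 3.242 / 0.3541 = 9.156.
n = 9.156² + 3 = 83.83 + 3 = 86.8.
Round up.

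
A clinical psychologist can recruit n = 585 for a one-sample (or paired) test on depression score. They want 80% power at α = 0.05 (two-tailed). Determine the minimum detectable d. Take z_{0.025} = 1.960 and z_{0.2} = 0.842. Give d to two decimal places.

For a single sample (or paired design) of n = 585: d_min = (z_{α/2} + z_β)/√n.
z-sum = 1.960 + 0.842 = 2.802.
d_min = 2.802 / √585 = 2.802 / 24.187 = 0.116.

d_min ≈ 0.12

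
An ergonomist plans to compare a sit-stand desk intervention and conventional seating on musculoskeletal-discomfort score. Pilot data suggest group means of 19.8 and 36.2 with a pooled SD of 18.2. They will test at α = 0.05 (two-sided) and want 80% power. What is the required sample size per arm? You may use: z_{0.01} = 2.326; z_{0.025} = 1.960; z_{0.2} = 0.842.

n = 20 per group

Cohen's d = |M₁ − M₂| / SD_pooled = |19.8 − 36.2| / 18.2 = 16.4 / 18.2 = 0.901.
For two independent groups with equal n: n = 2·((z_{α/2} + z_β) / d)².
z_{α/2} + z_β = 1.960 + 0.842 = 2.802.
n = 2 × (2.802 / 0.901)² = 2 × 3.110² = 2 × 9.67 = 19.3.
Round up to the next whole participant.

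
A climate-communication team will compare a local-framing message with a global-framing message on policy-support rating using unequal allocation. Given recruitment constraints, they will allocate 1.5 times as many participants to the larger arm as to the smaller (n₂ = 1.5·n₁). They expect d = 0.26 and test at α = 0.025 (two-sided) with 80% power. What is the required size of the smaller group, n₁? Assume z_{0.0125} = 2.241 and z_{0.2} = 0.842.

With allocation ratio k = n₂/n₁ = 1.5, Var(x̄₁−x̄₂) = σ²(1/n₁ + 1/(k·n₁)) = σ²·(k+1)/(k·n₁).
So n₁ = (1 + 1/k)·((z_{α/2} + z_β)/d)² = 1.667 × (3.083/0.26)².
n₁ = 1.667 × 140.60 = 234.3.
Round up: n₁ = 235, giving n₂ = ⌈1.5 × 235⌉ = ⌈352.5⌉ = 353.

n₁ = 235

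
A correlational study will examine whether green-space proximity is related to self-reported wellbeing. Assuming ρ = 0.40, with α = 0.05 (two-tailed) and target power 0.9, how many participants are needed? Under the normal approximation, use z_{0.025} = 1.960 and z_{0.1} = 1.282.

n = 62

Fisher's z: C = ½·ln((1+r)/(1−r)) = ½·ln(2.3333) = 0.4236.
n = ((z_{α/2} + z_β)/C)² + 3.
(1.960 + 1.282) / 0.4236 = 3.242 / 0.4236 = 7.653.
n = 7.653² + 3 = 58.58 + 3 = 61.6.
Round up.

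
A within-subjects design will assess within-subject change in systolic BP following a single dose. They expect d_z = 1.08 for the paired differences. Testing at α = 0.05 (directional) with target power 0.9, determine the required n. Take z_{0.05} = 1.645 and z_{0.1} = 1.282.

n = 8 pairs

For a paired (one-sample on differences) test: n = ((z_{α} + z_β) / d)².
z_{α} + z_β = 1.645 + 1.282 = 2.927.
n = (2.927 / 1.08)² = 2.710² = 7.35.
Round up.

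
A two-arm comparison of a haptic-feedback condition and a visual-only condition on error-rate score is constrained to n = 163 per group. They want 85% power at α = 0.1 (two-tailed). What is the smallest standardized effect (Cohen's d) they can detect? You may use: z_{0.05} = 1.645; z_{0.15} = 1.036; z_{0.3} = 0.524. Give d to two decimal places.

d_min ≈ 0.30

For two independent groups of n = 163 each: d_min = (z_{α/2} + z_β)·√(2/n).
z-sum = 1.645 + 1.036 = 2.681.
d_min = 2.681 × √(2/163) = 2.681 × 0.1108 = 0.297.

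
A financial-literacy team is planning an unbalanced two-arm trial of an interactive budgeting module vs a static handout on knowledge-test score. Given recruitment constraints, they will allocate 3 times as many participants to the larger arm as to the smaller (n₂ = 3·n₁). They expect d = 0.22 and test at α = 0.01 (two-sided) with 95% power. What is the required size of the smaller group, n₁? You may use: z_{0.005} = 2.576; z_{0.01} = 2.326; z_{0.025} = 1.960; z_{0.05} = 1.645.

With allocation ratio k = n₂/n₁ = 3, Var(x̄₁−x̄₂) = σ²(1/n₁ + 1/(k·n₁)) = σ²·(k+1)/(k·n₁).
So n₁ = (1 + 1/k)·((z_{α/2} + z_β)/d)² = 1.333 × (4.221/0.22)².
n₁ = 1.333 × 368.12 = 490.8.
Round up: n₁ = 491, giving n₂ = 3 × 491 = 1473.

n₁ = 491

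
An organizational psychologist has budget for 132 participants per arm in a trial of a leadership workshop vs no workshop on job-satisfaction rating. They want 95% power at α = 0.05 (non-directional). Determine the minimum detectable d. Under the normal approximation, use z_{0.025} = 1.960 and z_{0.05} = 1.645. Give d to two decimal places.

d_min ≈ 0.44

For two independent groups of n = 132 each: d_min = (z_{α/2} + z_β)·√(2/n).
z-sum = 1.960 + 1.645 = 3.605.
d_min = 3.605 × √(2/132) = 3.605 × 0.1231 = 0.444.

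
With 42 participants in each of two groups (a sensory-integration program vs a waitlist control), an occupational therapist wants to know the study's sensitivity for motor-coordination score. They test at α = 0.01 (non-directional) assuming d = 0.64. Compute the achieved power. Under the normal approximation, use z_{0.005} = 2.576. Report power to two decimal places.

power ≈ 0.64

For two equal groups, power = Φ(d·√(n/2) − z_{α/2}).
d·√(n/2) = 0.64 × √(42/2) = 0.64 × 4.583 = 2.933.
z_β = 2.933 − 2.576 = 0.357.
Power = Φ(0.357) = 0.639.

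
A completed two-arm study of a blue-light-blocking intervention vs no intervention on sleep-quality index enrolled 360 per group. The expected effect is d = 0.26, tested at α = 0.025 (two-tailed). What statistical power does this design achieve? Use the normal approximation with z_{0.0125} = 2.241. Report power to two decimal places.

power ≈ 0.89

For two equal groups, power = Φ(d·√(n/2) − z_{α/2}).
d·√(n/2) = 0.26 × √(360/2) = 0.26 × 13.416 = 3.488.
z_β = 3.488 − 2.241 = 1.247.
Power = Φ(1.247) = 0.894.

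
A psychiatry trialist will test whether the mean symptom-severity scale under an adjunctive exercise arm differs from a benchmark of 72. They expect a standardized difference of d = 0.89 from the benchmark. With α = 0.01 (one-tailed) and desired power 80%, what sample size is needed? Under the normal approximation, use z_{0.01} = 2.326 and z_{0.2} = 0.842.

For a one-sample test: n = ((z_{α} + z_β) / d)².
z_{α} + z_β = 2.326 + 0.842 = 3.168.
n = (3.168 / 0.89)² = 3.560² = 12.67.
Round up.

n = 13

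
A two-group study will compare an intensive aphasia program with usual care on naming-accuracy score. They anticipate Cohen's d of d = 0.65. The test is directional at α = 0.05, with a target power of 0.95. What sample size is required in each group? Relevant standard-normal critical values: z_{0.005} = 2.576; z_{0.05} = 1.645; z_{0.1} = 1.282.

n = 52 per group

For two independent groups with equal n: n = 2·((z_{α} + z_β) / d)².
z_{α} + z_β = 1.645 + 1.645 = 3.290.
n = 2 × (3.290 / 0.65)² = 2 × 5.062² = 2 × 25.62 = 51.2.
Round up to the next whole participant.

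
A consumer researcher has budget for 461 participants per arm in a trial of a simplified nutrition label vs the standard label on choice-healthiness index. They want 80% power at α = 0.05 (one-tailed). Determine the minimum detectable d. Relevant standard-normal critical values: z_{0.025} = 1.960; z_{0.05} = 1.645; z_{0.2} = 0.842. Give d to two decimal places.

d_min ≈ 0.16

For two independent groups of n = 461 each: d_min = (z_{α} + z_β)·√(2/n).
z-sum = 1.645 + 0.842 = 2.487.
d_min = 2.487 × √(2/461) = 2.487 × 0.0659 = 0.164.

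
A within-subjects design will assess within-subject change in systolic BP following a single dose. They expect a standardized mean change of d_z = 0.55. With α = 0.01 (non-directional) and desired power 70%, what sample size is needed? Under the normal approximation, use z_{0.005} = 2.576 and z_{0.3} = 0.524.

For a paired (one-sample on differences) test: n = ((z_{α/2} + z_β) / d)².
z_{α/2} + z_β = 2.576 + 0.524 = 3.100.
n = (3.100 / 0.55)² = 5.636² = 31.77.
Round up.

n = 32 pairs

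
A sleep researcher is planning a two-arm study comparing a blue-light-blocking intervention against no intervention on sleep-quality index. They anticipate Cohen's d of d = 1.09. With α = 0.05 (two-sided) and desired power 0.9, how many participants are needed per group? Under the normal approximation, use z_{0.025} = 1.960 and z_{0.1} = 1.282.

n = 18 per group

For two independent groups with equal n: n = 2·((z_{α/2} + z_β) / d)².
z_{α/2} + z_β = 1.960 + 1.282 = 3.242.
n = 2 × (3.242 / 1.09)² = 2 × 2.974² = 2 × 8.85 = 17.7.
Round up to the next whole participant.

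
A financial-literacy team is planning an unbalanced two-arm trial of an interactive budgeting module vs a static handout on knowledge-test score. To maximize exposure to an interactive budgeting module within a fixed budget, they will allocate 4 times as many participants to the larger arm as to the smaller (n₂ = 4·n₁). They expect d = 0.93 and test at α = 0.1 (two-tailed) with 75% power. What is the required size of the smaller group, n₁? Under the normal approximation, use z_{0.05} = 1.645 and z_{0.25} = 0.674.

n₁ = 8

With allocation ratio k = n₂/n₁ = 4, Var(x̄₁−x̄₂) = σ²(1/n₁ + 1/(k·n₁)) = σ²·(k+1)/(k·n₁).
So n₁ = (1 + 1/k)·((z_{α/2} + z_β)/d)² = 1.250 × (2.319/0.93)².
n₁ = 1.250 × 6.22 = 7.8.
Round up: n₁ = 8, giving n₂ = 4 × 8 = 32.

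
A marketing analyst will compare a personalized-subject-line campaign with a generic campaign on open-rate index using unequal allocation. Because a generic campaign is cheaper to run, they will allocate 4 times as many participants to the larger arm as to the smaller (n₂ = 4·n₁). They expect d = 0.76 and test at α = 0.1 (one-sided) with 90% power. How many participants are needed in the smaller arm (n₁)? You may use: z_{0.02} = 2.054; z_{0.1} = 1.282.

n₁ = 15

With allocation ratio k = n₂/n₁ = 4, Var(x̄₁−x̄₂) = σ²(1/n₁ + 1/(k·n₁)) = σ²·(k+1)/(k·n₁).
So n₁ = (1 + 1/k)·((z_{α} + z_β)/d)² = 1.250 × (2.564/0.76)².
n₁ = 1.250 × 11.38 = 14.2.
Round up: n₁ = 15, giving n₂ = 4 × 15 = 60.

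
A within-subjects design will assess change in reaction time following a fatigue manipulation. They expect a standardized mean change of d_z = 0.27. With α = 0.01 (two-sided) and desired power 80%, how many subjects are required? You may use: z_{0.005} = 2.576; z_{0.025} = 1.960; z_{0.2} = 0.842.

For a paired (one-sample on differences) test: n = ((z_{α/2} + z_β) / d)².
z_{α/2} + z_β = 2.576 + 0.842 = 3.418.
n = (3.418 / 0.27)² = 12.659² = 160.26.
Round up.

n = 161 pairs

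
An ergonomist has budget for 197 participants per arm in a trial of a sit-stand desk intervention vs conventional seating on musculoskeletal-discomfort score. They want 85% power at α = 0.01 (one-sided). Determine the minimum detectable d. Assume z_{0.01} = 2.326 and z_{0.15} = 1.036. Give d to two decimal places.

d_min ≈ 0.34

For two independent groups of n = 197 each: d_min = (z_{α} + z_β)·√(2/n).
z-sum = 2.326 + 1.036 = 3.362.
d_min = 3.362 × √(2/197) = 3.362 × 0.1008 = 0.339.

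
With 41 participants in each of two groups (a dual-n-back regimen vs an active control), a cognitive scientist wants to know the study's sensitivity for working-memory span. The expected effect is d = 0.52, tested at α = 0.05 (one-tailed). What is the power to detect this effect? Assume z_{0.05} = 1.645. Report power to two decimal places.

power ≈ 0.76

For two equal groups, power = Φ(d·√(n/2) − z_{α}).
d·√(n/2) = 0.52 × √(41/2) = 0.52 × 4.528 = 2.354.
z_β = 2.354 − 1.645 = 0.709.
Power = Φ(0.709) = 0.761.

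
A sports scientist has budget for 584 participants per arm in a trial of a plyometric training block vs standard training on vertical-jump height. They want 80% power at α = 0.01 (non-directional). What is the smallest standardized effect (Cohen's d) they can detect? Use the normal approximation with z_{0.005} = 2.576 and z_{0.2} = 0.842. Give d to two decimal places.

d_min ≈ 0.20

For two independent groups of n = 584 each: d_min = (z_{α/2} + z_β)·√(2/n).
z-sum = 2.576 + 0.842 = 3.418.
d_min = 3.418 × √(2/584) = 3.418 × 0.0585 = 0.200.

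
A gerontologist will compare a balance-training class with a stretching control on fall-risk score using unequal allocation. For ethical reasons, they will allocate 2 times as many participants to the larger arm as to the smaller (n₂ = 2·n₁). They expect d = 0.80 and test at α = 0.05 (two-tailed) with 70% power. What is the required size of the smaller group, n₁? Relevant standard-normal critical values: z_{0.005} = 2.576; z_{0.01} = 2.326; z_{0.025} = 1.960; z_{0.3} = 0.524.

n₁ = 15

With allocation ratio k = n₂/n₁ = 2, Var(x̄₁−x̄₂) = σ²(1/n₁ + 1/(k·n₁)) = σ²·(k+1)/(k·n₁).
So n₁ = (1 + 1/k)·((z_{α/2} + z_β)/d)² = 1.500 × (2.484/0.80)².
n₁ = 1.500 × 9.64 = 14.5.
Round up: n₁ = 15, giving n₂ = 2 × 15 = 30.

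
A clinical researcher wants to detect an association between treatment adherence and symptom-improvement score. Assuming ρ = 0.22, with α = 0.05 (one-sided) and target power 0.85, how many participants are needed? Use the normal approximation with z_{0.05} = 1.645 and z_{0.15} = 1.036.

Fisher's z: C = ½·ln((1+r)/(1−r)) = ½·ln(1.5641) = 0.2237.
n = ((z_{α} + z_β)/C)² + 3.
(1.645 + 1.036) / 0.2237 = 2.681 / 0.2237 = 11.985.
n = 11.985² + 3 = 143.64 + 3 = 146.6.
Round up.

n = 147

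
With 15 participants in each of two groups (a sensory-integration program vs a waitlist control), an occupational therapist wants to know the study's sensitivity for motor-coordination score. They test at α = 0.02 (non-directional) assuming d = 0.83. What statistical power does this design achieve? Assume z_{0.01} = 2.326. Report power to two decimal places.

power ≈ 0.48

For two equal groups, power = Φ(d·√(n/2) − z_{α/2}).
d·√(n/2) = 0.83 × √(15/2) = 0.83 × 2.739 = 2.273.
z_β = 2.273 − 2.326 = -0.053.
Power = Φ(-0.053) = 0.479.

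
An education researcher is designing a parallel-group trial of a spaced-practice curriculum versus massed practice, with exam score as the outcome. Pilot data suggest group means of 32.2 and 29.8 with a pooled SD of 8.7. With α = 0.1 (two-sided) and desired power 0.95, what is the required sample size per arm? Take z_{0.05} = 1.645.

n = 285 per group

Cohen's d = |M₁ − M₂| / SD_pooled = |32.2 − 29.8| / 8.7 = 2.4 / 8.7 = 0.276.
For two independent groups with equal n: n = 2·((z_{α/2} + z_β) / d)².
z_{α/2} + z_β = 1.645 + 1.645 = 3.290.
n = 2 × (3.290 / 0.276)² = 2 × 11.920² = 2 × 142.09 = 284.2.
Round up to the next whole participant.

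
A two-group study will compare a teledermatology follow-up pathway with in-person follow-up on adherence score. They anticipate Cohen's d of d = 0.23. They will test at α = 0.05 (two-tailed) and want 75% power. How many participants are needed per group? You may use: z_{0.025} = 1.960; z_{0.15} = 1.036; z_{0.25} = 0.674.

For two independent groups with equal n: n = 2·((z_{α/2} + z_β) / d)².
z_{α/2} + z_β = 1.960 + 0.674 = 2.634.
n = 2 × (2.634 / 0.23)² = 2 × 11.452² = 2 × 131.15 = 262.3.
Round up to the next whole participant.

n = 263 per group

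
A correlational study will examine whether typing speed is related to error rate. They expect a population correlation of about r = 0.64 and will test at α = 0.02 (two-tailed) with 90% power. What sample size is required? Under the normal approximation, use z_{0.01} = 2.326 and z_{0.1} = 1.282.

Fisher's z: C = ½·ln((1+r)/(1−r)) = ½·ln(4.5556) = 0.7582.
n = ((z_{α/2} + z_β)/C)² + 3.
(2.326 + 1.282) / 0.7582 = 3.608 / 0.7582 = 4.759.
n = 4.759² + 3 = 22.64 + 3 = 25.6.
Round up.

n = 26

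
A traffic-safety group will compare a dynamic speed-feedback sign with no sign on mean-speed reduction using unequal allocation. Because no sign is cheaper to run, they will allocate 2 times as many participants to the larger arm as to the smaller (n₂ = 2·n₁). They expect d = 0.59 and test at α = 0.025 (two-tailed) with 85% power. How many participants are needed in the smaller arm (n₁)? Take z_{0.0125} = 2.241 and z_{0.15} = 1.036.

n₁ = 47

With allocation ratio k = n₂/n₁ = 2, Var(x̄₁−x̄₂) = σ²(1/n₁ + 1/(k·n₁)) = σ²·(k+1)/(k·n₁).
So n₁ = (1 + 1/k)·((z_{α/2} + z_β)/d)² = 1.500 × (3.277/0.59)².
n₁ = 1.500 × 30.85 = 46.3.
Round up: n₁ = 47, giving n₂ = 2 × 47 = 94.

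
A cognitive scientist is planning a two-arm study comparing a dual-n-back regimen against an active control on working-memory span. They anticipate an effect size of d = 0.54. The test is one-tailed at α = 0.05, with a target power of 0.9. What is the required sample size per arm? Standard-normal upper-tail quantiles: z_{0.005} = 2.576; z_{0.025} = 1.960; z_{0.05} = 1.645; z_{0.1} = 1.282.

n = 59 per group

For two independent groups with equal n: n = 2·((z_{α} + z_β) / d)².
z_{α} + z_β = 1.645 + 1.282 = 2.927.
n = 2 × (2.927 / 0.54)² = 2 × 5.420² = 2 × 29.38 = 58.8.
Round up to the next whole participant.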